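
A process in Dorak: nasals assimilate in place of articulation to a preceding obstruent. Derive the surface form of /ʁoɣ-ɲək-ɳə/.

/ɲ/ is a voiced palatal nasal. The preceding trigger /ɣ/ is velar, so /ɲ/ must become velar as well.
Changing only its place to velar gives [ŋ] — the voiced velar nasal.
The same rule applies at the second boundary: /ɳ/ → [ŋ] next to /k/.

[ʁoɣŋəkŋə]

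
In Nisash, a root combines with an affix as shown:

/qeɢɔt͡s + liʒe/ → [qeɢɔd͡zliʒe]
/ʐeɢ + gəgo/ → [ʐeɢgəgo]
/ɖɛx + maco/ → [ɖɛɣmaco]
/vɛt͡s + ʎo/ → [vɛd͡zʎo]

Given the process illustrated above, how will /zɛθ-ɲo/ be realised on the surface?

[zɛðɲo]

The data show regressive voicing assimilation: /t͡s/ → [d͡z] before /l/; /x/ → [ɣ] before /m/; /t͡s/ → [d͡z] before /ʎ/. In each pair only voicing changes, matching the following consonant, while place and manner stay constant.
No alternation appears in [ʐeɢgəgo]: there the adjacent consonants already agree in voicing (/ɢ/ and /g/ are both voiced), so this form is consistent with the same rule.
The rule targets /θ/ (voiceless dental fricative), which sits before the trigger /ɲ/ (voiced).
A voiced dental fricative is [ð], so the surface segment is [ð].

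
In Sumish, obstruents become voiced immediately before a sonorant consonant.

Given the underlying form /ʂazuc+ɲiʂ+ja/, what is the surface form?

[ʂazuɟɲiʐja]

/c/ is a voiceless palatal stop. The following trigger /ɲ/ is voiced, so /c/ must become voiced as well.
Changing only its voicing to voiced gives [ɟ] — the voiced palatal stop.
The same rule applies at the second boundary: /ʂ/ → [ʐ] next to /j/.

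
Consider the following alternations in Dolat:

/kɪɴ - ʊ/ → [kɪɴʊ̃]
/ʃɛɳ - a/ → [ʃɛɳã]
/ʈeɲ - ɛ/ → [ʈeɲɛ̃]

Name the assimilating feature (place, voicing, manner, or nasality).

nasality

The vowel /ʊ/ surfaces as nasalised [ʊ̃] next to the preceding nasal /ɴ/ — it has acquired the [+nasal] feature of its neighbour.
The other forms show the same pattern: /a/ → [ã] after /ɳ/; /ɛ/ → [ɛ̃] after /ɲ/ — each time a vowel is nasalised next to a preceding nasal.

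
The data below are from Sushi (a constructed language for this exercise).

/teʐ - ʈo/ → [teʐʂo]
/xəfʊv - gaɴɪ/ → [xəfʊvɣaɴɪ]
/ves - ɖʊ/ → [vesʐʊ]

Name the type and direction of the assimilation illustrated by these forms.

Comparing underlying and surface forms, /ʈ/ → [ʂ] is the alternation; the neighbouring /ʐ/ is constant.
/ʈ/ is a stop while /ʐ/ is a fricative; the output [ʂ] is a fricative, matching the trigger — so the feature that spreads is manner.
Place and voice are unchanged, so the assimilation is partial, not total.
The same holds elsewhere in the data: /g/ → [ɣ] after /v/ (stop → fricative, matching a fricative); /ɖ/ → [ʐ] after /s/ (stop → fricative, matching a fricative) — only manner changes, and always toward the preceding segment.
Since the segment that changes follows the conditioning segment, the assimilation is progressive.

progressive manner assimilation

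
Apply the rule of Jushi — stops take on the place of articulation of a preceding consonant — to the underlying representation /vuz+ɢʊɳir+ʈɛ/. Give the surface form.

The rule targets /ɢ/ (voiced uvular stop), which sits after the trigger /z/ (alveolar).
A voiced alveolar stop is [d], so the surface segment is [d].
The same rule applies at the second boundary: /ʈ/ → [t] next to /r/.

[vuzdʊɳirtɛ]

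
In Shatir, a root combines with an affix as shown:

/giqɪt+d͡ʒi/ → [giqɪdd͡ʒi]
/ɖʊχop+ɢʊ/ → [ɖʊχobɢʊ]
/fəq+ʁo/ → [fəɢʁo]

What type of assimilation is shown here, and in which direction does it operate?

The segment that alternates is /t/, which surfaces as [d] when adjacent to /d͡ʒ/.
/t/ is voiceless while /d͡ʒ/ is voiced; the output [d] is voiced, matching the trigger — so the feature that spreads is voicing.
Place and manner are unchanged, so the assimilation is partial, not total.
The other alternating forms pattern the same way: /p/ → [b] before /ɢ/ (voiceless → voiced, matching voiced); /q/ → [ɢ] before /ʁ/ (voiceless → voiced, matching voiced) — only voicing changes, and always toward the following segment.
Since the segment that changes precedes the conditioning segment, the assimilation is regressive.

regressive voicing assimilation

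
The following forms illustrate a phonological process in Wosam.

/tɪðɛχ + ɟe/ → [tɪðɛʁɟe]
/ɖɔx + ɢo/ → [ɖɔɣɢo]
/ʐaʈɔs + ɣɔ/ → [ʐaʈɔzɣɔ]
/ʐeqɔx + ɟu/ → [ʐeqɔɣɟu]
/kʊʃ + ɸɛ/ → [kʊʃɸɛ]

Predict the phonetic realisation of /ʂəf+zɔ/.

[ʂəvzɔ]

The data show regressive voicing assimilation: /χ/ → [ʁ] before /ɟ/; /x/ → [ɣ] before /ɢ/; /s/ → [z] before /ɣ/; /x/ → [ɣ] before /ɟ/. In each pair only voicing changes, matching the following consonant, while place and manner stay constant.
Nothing changes in [kʊʃɸɛ]: there the adjacent consonants already agree in voicing (/ʃ/ and /ɸ/ are both voiceless), so this form is consistent with the same rule.
/f/ is a voiceless labiodental fricative. The following trigger /z/ is voiced, so /f/ must become voiced as well.
The voiced labiodental fricative is [v], so /f/ → [v].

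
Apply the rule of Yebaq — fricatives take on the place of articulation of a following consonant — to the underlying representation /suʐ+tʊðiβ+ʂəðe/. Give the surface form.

/ʐ/ is a voiced retroflex fricative. The following trigger /t/ is alveolar, so /ʐ/ must become alveolar as well.
Changing only its place to alveolar gives [z] — the voiced alveolar fricative.
The same rule applies at the second boundary: /β/ → [ʐ] next to /ʂ/.

[suztʊðiʐʂəðe]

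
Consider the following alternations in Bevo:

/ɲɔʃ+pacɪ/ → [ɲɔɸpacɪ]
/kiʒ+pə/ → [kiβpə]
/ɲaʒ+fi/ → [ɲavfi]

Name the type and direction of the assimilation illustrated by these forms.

regressive place assimilation

Comparing underlying and surface forms, /ʃ/ → [ɸ] is the alternation; the neighbouring /p/ is constant.
The change postalveolar → bilabial matches the place of the following /p/, identifying this as place assimilation.
Manner and voice are unchanged, so the assimilation is partial, not total.
The same holds elsewhere in the data: /ʒ/ → [β] before /p/ (postalveolar → bilabial, matching bilabial); /ʒ/ → [v] before /f/ (postalveolar → labiodental, matching labiodental) — only place changes, and always toward the following segment.
The trigger is the following segment, so the direction is regressive (anticipatory).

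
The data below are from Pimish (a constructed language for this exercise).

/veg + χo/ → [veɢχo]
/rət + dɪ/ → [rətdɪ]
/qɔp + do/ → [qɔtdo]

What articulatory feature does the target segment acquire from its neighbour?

Underlying /g/ is realised as [ɢ] next to /χ/; /χ/ itself does not change.
The change velar → uvular matches the place of the following /χ/, identifying this as place assimilation.
The same holds elsewhere in the data: /p/ → [t] before /d/ (bilabial → alveolar, matching alveolar) — only place changes, and always toward the following segment.
No alternation appears in [rətdɪ]: there the adjacent consonants already agree in place (/t/ and /d/ are both alveolar), so this form is consistent with the same rule.

place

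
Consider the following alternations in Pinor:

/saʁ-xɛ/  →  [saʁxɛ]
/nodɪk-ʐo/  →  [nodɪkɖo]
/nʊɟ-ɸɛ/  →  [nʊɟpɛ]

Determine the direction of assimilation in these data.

The segment that alternates is /ʐ/, which surfaces as [ɖ] when adjacent to /k/.
The change fricative → stop matches the manner of the preceding /k/, identifying this as manner assimilation.
The same holds elsewhere in the data: /ɸ/ → [p] after /ɟ/ (fricative → stop, matching a stop) — only manner changes, and always toward the preceding segment.
Nothing changes in [saʁxɛ]: there the adjacent consonants already agree in manner (/x/ and /ʁ/ are both fricatives), so this form is consistent with the same rule.
Since the segment that changes follows the conditioning segment, the assimilation is progressive.

progressive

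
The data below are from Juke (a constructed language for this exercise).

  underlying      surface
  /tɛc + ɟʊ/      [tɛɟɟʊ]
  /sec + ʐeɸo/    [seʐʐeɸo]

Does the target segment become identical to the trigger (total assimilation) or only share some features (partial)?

total assimilation

The segment that alternates is /c/, which surfaces as [ʐ] when adjacent to /ʐ/.
The output [ʐ] is identical to the trigger /ʐ/ — every feature (place, manner, voicing) has been copied — so this is total assimilation.
The remaining alternation confirms this: /c/ → [ɟ] before /ɟ/ — in each case the output is a copy of the following consonant.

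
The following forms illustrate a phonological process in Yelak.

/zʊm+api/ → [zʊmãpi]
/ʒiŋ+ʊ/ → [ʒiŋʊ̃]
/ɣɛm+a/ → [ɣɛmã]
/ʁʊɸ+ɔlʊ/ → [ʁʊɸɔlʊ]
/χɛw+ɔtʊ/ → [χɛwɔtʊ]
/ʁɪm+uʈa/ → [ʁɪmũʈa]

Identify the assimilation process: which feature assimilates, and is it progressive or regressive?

The vowel /a/ surfaces as nasalised [ã] next to the preceding nasal /m/ — it has acquired the [+nasal] feature of its neighbour.
Likewise in the remaining data: /ʊ/ → [ʊ̃] after /ŋ/; /u/ → [ũ] after /m/ — each time a vowel is nasalised next to a preceding nasal.
No change occurs in [ʁʊɸɔlʊ], [χɛwɔtʊ] because the vowel at the boundary is adjacent to an oral consonant, not a nasal (/ɔ/ next to /ɸ/; /ɔ/ next to /w/).
Because the conditioning nasal is to the left of the vowel that changes, the process is progressive (perseverative).

progressive nasality assimilation (vowel nasalisation)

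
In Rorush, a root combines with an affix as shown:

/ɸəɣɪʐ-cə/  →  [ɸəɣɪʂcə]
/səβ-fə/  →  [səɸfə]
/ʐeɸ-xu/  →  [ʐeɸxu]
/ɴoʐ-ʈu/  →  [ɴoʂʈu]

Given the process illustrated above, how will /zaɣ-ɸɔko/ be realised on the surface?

[zaxɸɔko]

The data show regressive voicing assimilation: /ʐ/ → [ʂ] before /c/; /β/ → [ɸ] before /f/; /ʐ/ → [ʂ] before /ʈ/. In each pair only voicing changes, matching the following consonant, while place and manner stay constant.
Nothing changes in [ʐeɸxu]: there the adjacent consonants already agree in voicing (/ɸ/ and /x/ are both voiceless), so this form is consistent with the same rule.
The rule targets /ɣ/ (voiced velar fricative), which sits before the trigger /ɸ/ (voiceless).
A voiceless velar fricative is [x], so the surface segment is [x].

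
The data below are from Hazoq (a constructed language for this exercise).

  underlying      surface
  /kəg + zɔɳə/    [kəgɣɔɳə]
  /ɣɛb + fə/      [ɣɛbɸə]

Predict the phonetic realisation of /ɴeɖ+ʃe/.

The data show progressive place assimilation: /z/ → [ɣ] after /g/; /f/ → [ɸ] after /b/. In each pair only place changes, matching the preceding consonant, while manner and voice stay constant.
/ʃ/ is a voiceless postalveolar fricative. The preceding trigger /ɖ/ is retroflex, so /ʃ/ must become retroflex as well.
A voiceless retroflex fricative is [ʂ], so the surface segment is [ʂ].

[ɴeɖʂe]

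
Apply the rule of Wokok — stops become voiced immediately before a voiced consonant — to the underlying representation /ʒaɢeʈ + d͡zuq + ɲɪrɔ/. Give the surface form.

The rule targets /ʈ/ (voiceless retroflex stop), which sits before the trigger /d͡z/ (voiced).
A voiced retroflex stop is [ɖ], so the surface segment is [ɖ].
At the second juncture, /q/ likewise becomes [ɢ] adjacent to /ɲ/.

[ʒaɢeɖd͡zuɢɲɪrɔ]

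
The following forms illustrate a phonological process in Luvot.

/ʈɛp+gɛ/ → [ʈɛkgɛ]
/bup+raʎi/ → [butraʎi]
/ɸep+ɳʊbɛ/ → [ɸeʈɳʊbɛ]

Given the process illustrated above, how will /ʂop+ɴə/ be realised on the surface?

[ʂoqɴə]

The data show regressive place assimilation: /p/ → [k] before /g/; /p/ → [t] before /r/; /p/ → [ʈ] before /ɳ/. In each pair only place changes, matching the following consonant, while manner and voice stay constant.
/p/ is a voiceless bilabial stop. The following trigger /ɴ/ is uvular, so /p/ must become uvular as well.
The voiceless uvular stop is [q], so /p/ → [q].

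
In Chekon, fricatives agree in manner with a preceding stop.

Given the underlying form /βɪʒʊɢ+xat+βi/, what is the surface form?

[βɪʒʊɢkatbi]

The rule targets /x/ (voiceless velar fricative), which sits after the trigger /ɢ/ (stop).
Changing only its manner to stop gives [k] — the voiceless velar stop.
At the second juncture, /β/ likewise becomes [b] adjacent to /t/.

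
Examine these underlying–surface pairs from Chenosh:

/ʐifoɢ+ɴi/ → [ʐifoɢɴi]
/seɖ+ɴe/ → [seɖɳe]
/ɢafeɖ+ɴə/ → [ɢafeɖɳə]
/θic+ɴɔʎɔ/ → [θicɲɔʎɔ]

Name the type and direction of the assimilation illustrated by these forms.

The segment that alternates is /ɴ/, which surfaces as [ɳ] when adjacent to /ɖ/.
/ɴ/ is uvular while /ɖ/ is retroflex; the output [ɳ] is retroflex, matching the trigger — so the feature that spreads is place.
Manner and voice are unchanged, so the assimilation is partial, not total.
Checking the remaining alternation: /ɴ/ → [ɲ] after /c/ (uvular → palatal, matching palatal) — only place changes, and always toward the preceding segment.
Nothing changes in [ʐifoɢɴi]: there the adjacent consonants already agree in place (/ɴ/ and /ɢ/ are both uvular), so this form is consistent with the same rule.
Since the segment that changes follows the conditioning segment, the assimilation is progressive.

progressive place assimilation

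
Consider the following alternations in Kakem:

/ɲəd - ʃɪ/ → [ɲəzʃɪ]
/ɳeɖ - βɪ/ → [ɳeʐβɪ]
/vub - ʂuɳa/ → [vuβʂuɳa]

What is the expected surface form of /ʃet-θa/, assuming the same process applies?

The data show regressive manner assimilation: /d/ → [z] before /ʃ/; /ɖ/ → [ʐ] before /β/; /b/ → [β] before /ʂ/. In each pair only manner changes, matching the following consonant, while place and voice stay constant.
/t/ is a voiceless alveolar stop. The following trigger /θ/ is a fricative, so /t/ must become a fricative as well.
Changing only its manner to fricative gives [s] — the voiceless alveolar fricative.

[ʃesθa]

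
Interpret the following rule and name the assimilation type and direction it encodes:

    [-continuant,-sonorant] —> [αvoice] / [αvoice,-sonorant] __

progressive voicing assimilation

The shared variable α links the value of [voice] on the target to the same value on the neighbouring segment, so voicing is the feature that assimilates.
Since the environment is written before the underscore, the trigger precedes the target; the direction is progressive.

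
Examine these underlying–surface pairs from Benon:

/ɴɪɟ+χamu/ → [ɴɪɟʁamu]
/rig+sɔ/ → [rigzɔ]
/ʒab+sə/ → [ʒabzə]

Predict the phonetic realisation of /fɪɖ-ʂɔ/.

The data show progressive voicing assimilation: /χ/ → [ʁ] after /ɟ/; /s/ → [z] after /g/; /s/ → [z] after /b/. In each pair only voicing changes, matching the preceding consonant, while place and manner stay constant.
The rule targets /ʂ/ (voiceless retroflex fricative), which sits after the trigger /ɖ/ (voiced).
A voiced retroflex fricative is [ʐ], so the surface segment is [ʐ].

[fɪɖʐɔ]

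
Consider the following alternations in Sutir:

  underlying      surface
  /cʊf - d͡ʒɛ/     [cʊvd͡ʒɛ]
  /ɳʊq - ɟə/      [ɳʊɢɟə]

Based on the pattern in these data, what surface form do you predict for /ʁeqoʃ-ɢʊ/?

The data show regressive voicing assimilation: /f/ → [v] before /d͡ʒ/; /q/ → [ɢ] before /ɟ/. In each pair only voicing changes, matching the following consonant, while place and manner stay constant.
/ʃ/ is a voiceless postalveolar fricative. The following trigger /ɢ/ is voiced, so /ʃ/ must become voiced as well.
A voiced postalveolar fricative is [ʒ], so the surface segment is [ʒ].

[ʁeqoʒɢʊ]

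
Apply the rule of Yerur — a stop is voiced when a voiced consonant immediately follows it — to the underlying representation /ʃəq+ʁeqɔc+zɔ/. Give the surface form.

/q/ is a voiceless uvular stop. The following trigger /ʁ/ is voiced, so /q/ must become voiced as well.
A voiced uvular stop is [ɢ], so the surface segment is [ɢ].
The same rule applies at the second boundary: /c/ → [ɟ] next to /z/.

[ʃəɢʁeqɔɟzɔ]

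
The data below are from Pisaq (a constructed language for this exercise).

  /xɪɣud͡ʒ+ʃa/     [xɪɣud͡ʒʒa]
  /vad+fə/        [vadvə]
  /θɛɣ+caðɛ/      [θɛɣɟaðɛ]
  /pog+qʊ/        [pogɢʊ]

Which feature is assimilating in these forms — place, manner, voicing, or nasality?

Underlying /ʃ/ is realised as [ʒ] next to /d͡ʒ/; /d͡ʒ/ itself does not change.
/ʃ/ is voiceless while /d͡ʒ/ is voiced; the output [ʒ] is voiced, matching the trigger — so the feature that spreads is voicing.
Checking the remaining alternations: /f/ → [v] after /d/ (voiceless → voiced, matching voiced); /c/ → [ɟ] after /ɣ/ (voiceless → voiced, matching voiced); /q/ → [ɢ] after /g/ (voiceless → voiced, matching voiced) — only voicing changes, and always toward the preceding segment.

voicing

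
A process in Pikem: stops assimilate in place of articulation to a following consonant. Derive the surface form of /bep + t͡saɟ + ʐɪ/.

The rule targets /p/ (voiceless bilabial stop), which sits before the trigger /t͡s/ (alveolar).
Changing only its place to alveolar gives [t] — the voiceless alveolar stop.
The same rule applies at the second boundary: /ɟ/ → [ɖ] next to /ʐ/.

[bett͡saɖʐɪ]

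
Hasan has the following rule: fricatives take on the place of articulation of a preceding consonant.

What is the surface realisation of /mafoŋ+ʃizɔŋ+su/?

[mafoŋxizɔŋxu]

The rule targets /ʃ/ (voiceless postalveolar fricative), which sits after the trigger /ŋ/ (velar).
The voiceless velar fricative is [x], so /ʃ/ → [x].
At the second juncture, /s/ likewise becomes [x] adjacent to /ŋ/.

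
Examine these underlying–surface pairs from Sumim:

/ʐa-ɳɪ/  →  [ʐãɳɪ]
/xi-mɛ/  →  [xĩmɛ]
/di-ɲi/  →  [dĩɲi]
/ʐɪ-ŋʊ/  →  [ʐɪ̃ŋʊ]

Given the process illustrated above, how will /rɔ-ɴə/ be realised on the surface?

The data show regressive nasality assimilation (vowel nasalisation): /a/ → [ã] before /ɳ/; /i/ → [ĩ] before /m/; /i/ → [ĩ] before /ɲ/; /ɪ/ → [ɪ̃] before /ŋ/ — a vowel is nasalised by an immediately following nasal consonant.
The vowel /ɔ/ is adjacent to the following nasal /ɴ/, so it acquires [+nasal] and surfaces as [ɔ̃].

[rɔ̃ɴə]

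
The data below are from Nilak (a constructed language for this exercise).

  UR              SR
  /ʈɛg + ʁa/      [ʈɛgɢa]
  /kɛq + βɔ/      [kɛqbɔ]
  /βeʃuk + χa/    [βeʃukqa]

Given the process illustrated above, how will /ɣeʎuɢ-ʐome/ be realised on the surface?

[ɣeʎuɢɖome]

The data show progressive manner assimilation: /ʁ/ → [ɢ] after /g/; /β/ → [b] after /q/; /χ/ → [q] after /k/. In each pair only manner changes, matching the preceding consonant, while place and voice stay constant.
/ʐ/ is a voiced retroflex fricative. The preceding trigger /ɢ/ is a stop, so /ʐ/ must become a stop as well.
Changing only its manner to stop gives [ɖ] — the voiced retroflex stop.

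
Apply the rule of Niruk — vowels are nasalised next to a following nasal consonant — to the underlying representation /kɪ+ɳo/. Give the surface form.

The vowel /ɪ/ is adjacent to the following nasal /ɳ/, so it acquires [+nasal] and surfaces as [ɪ̃].

[kɪ̃ɳo]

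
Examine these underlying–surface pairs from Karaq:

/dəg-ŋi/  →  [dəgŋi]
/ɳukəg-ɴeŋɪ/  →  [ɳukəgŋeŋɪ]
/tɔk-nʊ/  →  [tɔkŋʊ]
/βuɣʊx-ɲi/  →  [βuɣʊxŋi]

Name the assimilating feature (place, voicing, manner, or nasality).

place

Underlying /ɴ/ is realised as [ŋ] next to /g/; /g/ itself does not change.
/ɴ/ is uvular while /g/ is velar; the output [ŋ] is velar, matching the trigger — so the feature that spreads is place.
The same holds elsewhere in the data: /n/ → [ŋ] after /k/ (alveolar → velar, matching velar); /ɲ/ → [ŋ] after /x/ (palatal → velar, matching velar) — only place changes, and always toward the preceding segment.
Nothing changes in [dəgŋi]: there the adjacent consonants already agree in place (/ŋ/ and /g/ are both velar), so this form is consistent with the same rule.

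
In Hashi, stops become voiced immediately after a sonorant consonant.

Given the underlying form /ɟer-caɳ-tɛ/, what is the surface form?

[ɟerɟaɳdɛ]

The rule targets /c/ (voiceless palatal stop), which sits after the trigger /r/ (voiced).
The voiced palatal stop is [ɟ], so /c/ → [ɟ].
At the second juncture, /t/ likewise becomes [d] adjacent to /ɳ/.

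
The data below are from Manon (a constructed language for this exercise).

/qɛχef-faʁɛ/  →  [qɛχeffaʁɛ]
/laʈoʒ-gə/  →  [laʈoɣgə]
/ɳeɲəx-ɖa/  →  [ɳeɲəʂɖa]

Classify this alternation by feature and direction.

regressive place assimilation

Comparing underlying and surface forms, /ʒ/ → [ɣ] is the alternation; the neighbouring /g/ is constant.
/ʒ/ is postalveolar while /g/ is velar; the output [ɣ] is velar, matching the trigger — so the feature that spreads is place.
Manner and voice are unchanged, so the assimilation is partial, not total.
Checking the remaining alternation: /x/ → [ʂ] before /ɖ/ (velar → retroflex, matching retroflex) — only place changes, and always toward the following segment.
Nothing changes in [qɛχeffaʁɛ]: there the adjacent consonants already agree in place (/f/ and /f/ are both labiodental), so this form is consistent with the same rule.
The trigger is the following segment, so the direction is regressive (anticipatory).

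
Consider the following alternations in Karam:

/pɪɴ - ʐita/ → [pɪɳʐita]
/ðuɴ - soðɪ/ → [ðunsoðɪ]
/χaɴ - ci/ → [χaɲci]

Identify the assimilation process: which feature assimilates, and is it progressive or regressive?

Comparing underlying and surface forms, /ɴ/ → [ɳ] is the alternation; the neighbouring /ʐ/ is constant.
The change uvular → retroflex matches the place of the following /ʐ/, identifying this as place assimilation.
Manner and voice are unchanged, so the assimilation is partial, not total.
The same holds elsewhere in the data: /ɴ/ → [n] before /s/ (uvular → alveolar, matching alveolar); /ɴ/ → [ɲ] before /c/ (uvular → palatal, matching palatal) — only place changes, and always toward the following segment.
The trigger is the following segment, so the direction is regressive (anticipatory).

regressive place assimilation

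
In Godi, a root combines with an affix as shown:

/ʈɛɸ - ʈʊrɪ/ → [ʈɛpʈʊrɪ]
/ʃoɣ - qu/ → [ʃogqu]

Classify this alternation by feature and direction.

regressive manner assimilation

Comparing underlying and surface forms, /ɸ/ → [p] is the alternation; the neighbouring /ʈ/ is constant.
/ɸ/ is a fricative while /ʈ/ is a stop; the output [p] is a stop, matching the trigger — so the feature that spreads is manner.
Place and voice are unchanged, so the assimilation is partial, not total.
The other alternating form patterns the same way: /ɣ/ → [g] before /q/ (fricative → stop, matching a stop) — only manner changes, and always toward the following segment.
Since the segment that changes precedes the conditioning segment, the assimilation is regressive.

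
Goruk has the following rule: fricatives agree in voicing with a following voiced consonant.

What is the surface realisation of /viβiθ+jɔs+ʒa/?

/θ/ is a voiceless dental fricative. The following trigger /j/ is voiced, so /θ/ must become voiced as well.
A voiced dental fricative is [ð], so the surface segment is [ð].
The same rule applies at the second boundary: /s/ → [z] next to /ʒ/.

[viβiðjɔzʒa]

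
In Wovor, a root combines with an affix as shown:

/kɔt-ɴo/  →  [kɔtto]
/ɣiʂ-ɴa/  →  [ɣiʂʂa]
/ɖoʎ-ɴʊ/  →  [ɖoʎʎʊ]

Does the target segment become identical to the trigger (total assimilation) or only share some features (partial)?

total assimilation

The segment that alternates is /ɴ/, which surfaces as [t] when adjacent to /t/.
The output [t] is identical to the trigger /t/ — every feature (place, manner, voicing) has been copied — so this is total assimilation.
The remaining alternations confirm this: /ɴ/ → [ʂ] after /ʂ/; /ɴ/ → [ʎ] after /ʎ/ — in each case the output is a copy of the preceding consonant.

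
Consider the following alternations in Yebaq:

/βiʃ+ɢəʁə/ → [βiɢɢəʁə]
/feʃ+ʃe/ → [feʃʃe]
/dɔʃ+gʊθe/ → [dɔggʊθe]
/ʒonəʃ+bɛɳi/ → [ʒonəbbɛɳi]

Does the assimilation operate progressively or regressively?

regressive

Underlying /ʃ/ is realised as [ɢ] next to /ɢ/; /ɢ/ itself does not change.
The output [ɢ] is identical to the trigger /ɢ/ — every feature (place, manner, voicing) has been copied — so this is total assimilation.
The remaining alternations confirm this: /ʃ/ → [g] before /g/; /ʃ/ → [b] before /b/ — in each case the output is a copy of the following consonant.
In [feʃʃe] the two consonants at the boundary are already identical (/ʃ/ + /ʃ/), so the rule applies vacuously and nothing changes.
Since the segment that changes precedes the conditioning segment, the assimilation is regressive.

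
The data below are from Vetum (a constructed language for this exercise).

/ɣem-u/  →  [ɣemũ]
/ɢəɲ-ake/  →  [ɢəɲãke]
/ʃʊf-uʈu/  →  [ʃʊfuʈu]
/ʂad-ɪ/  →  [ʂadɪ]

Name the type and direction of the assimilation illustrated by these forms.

The vowel /u/ surfaces as nasalised [ũ] next to the preceding nasal /m/ — it has acquired the [+nasal] feature of its neighbour.
The other form shows the same pattern: /a/ → [ã] after /ɲ/ — each time a vowel is nasalised next to a preceding nasal.
No change occurs in [ʃʊfuʈu], [ʂadɪ] because the vowel at the boundary is adjacent to an oral consonant, not a nasal (/u/ next to /f/; /ɪ/ next to /d/).
Because the conditioning nasal is to the left of the vowel that changes, the process is progressive (perseverative).

progressive nasality assimilation (vowel nasalisation)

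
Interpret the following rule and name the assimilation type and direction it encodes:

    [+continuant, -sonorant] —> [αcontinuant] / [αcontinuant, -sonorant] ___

progressive manner assimilation

The shared variable α links the value of [continuant] on the target to that of the neighbouring obstruent. [continuant] distinguishes stops from fricatives — a manner-of-articulation feature — so this is manner assimilation.
Since the environment is written before the underscore, the trigger precedes the target; the direction is progressive.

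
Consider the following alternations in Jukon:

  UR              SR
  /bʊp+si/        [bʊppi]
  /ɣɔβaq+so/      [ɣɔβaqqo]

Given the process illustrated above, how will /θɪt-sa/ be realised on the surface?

The data show progressive total assimilation (/s/ → [p] after /p/; /s/ → [q] after /q/): in every case the target segment becomes identical to its preceding neighbour, copying more than a single feature.
/s/ is the segment targeted by the rule; it sits immediately after /t/, so it assimilates completely and surfaces as [t].

[θɪtta]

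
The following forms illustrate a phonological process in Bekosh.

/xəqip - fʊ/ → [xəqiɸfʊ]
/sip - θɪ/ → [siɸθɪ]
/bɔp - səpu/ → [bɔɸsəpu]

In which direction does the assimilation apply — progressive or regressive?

Comparing underlying and surface forms, /p/ → [ɸ] is the alternation; the neighbouring /f/ is constant.
/p/ is a stop while /f/ is a fricative; the output [ɸ] is a fricative, matching the trigger — so the feature that spreads is manner.
Checking the remaining alternations: /p/ → [ɸ] before /θ/ (stop → fricative, matching a fricative); /p/ → [ɸ] before /s/ (stop → fricative, matching a fricative) — only manner changes, and always toward the following segment.
Since the segment that changes precedes the conditioning segment, the assimilation is regressive.

regressive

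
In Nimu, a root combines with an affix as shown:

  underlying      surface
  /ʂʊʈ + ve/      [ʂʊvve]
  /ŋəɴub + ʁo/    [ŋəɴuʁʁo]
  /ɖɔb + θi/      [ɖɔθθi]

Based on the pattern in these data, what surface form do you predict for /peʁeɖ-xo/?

[peʁexxo]

The data show regressive total assimilation (/ʈ/ → [v] before /v/; /b/ → [ʁ] before /ʁ/; /b/ → [θ] before /θ/): in every case the target segment becomes identical to its following neighbour, copying more than a single feature.
/ɖ/ is the segment targeted by the rule; it sits immediately before /x/, so it assimilates completely and surfaces as [x].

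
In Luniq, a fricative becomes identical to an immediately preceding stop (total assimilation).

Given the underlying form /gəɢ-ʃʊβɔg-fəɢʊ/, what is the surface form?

/ʃ/ is the segment targeted by the rule; it sits immediately after /ɢ/, so it assimilates completely and surfaces as [ɢ].
At the second juncture, /f/ likewise becomes [g] adjacent to /g/.

[gəɢɢʊβɔggəɢʊ]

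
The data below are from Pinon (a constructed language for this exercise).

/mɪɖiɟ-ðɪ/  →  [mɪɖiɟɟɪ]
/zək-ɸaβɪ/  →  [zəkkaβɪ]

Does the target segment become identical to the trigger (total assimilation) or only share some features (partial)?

Underlying /ð/ is realised as [ɟ] next to /ɟ/; /ɟ/ itself does not change.
The output [ɟ] is identical to the trigger /ɟ/ — every feature (place, manner, voicing) has been copied — so this is total assimilation.
The remaining alternation confirms this: /ɸ/ → [k] after /k/ — in each case the output is a copy of the preceding consonant.

total assimilation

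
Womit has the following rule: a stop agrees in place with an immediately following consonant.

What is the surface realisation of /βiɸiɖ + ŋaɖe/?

[βiɸigŋaɖe]

/ɖ/ is a voiced retroflex stop. The following trigger /ŋ/ is velar, so /ɖ/ must become velar as well.
A voiced velar stop is [g], so the surface segment is [g].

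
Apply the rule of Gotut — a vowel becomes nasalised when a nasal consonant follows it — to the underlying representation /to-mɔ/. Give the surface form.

[tõmɔ]

/o/ sits next to the nasal /m/ and is therefore nasalised to [õ].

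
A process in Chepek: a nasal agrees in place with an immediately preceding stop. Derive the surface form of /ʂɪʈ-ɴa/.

[ʂɪʈɳa]

The rule targets /ɴ/ (voiced uvular nasal), which sits after the trigger /ʈ/ (retroflex).
A voiced retroflex nasal is [ɳ], so the surface segment is [ɳ].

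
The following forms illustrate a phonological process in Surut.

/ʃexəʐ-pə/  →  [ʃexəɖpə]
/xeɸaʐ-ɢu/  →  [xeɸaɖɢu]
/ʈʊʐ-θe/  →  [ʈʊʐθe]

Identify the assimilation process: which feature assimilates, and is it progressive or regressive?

Comparing underlying and surface forms, /ʐ/ → [ɖ] is the alternation; the neighbouring /p/ is constant.
/ʐ/ is a fricative while /p/ is a stop; the output [ɖ] is a stop, matching the trigger — so the feature that spreads is manner.
Place and voice are unchanged, so the assimilation is partial, not total.
The other alternating form patterns the same way: /ʐ/ → [ɖ] before /ɢ/ (fricative → stop, matching a stop) — only manner changes, and always toward the following segment.
No alternation appears in [ʈʊʐθe]: there the adjacent consonants already agree in manner (/ʐ/ and /θ/ are both fricatives), so this form is consistent with the same rule.
The trigger is the following segment, so the direction is regressive (anticipatory).

regressive manner assimilation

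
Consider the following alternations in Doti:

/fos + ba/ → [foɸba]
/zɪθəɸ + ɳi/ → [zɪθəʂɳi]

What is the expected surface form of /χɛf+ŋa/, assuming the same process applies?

[χɛxŋa]

The data show regressive place assimilation: /s/ → [ɸ] before /b/; /ɸ/ → [ʂ] before /ɳ/. In each pair only place changes, matching the following consonant, while manner and voice stay constant.
The rule targets /f/ (voiceless labiodental fricative), which sits before the trigger /ŋ/ (velar).
Changing only its place to velar gives [x] — the voiceless velar fricative.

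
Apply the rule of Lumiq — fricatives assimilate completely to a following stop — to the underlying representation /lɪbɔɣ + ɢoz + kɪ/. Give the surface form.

[lɪbɔɢɢokkɪ]

/ɣ/ is the segment targeted by the rule; it sits immediately before /ɢ/, so it assimilates completely and surfaces as [ɢ].
At the second juncture, /z/ likewise becomes [k] adjacent to /k/.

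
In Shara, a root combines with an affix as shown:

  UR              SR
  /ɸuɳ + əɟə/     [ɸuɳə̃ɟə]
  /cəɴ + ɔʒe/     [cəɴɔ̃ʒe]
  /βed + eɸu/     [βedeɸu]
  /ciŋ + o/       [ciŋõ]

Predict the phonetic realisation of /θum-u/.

[θumũ]

The data show progressive nasality assimilation (vowel nasalisation): /ə/ → [ə̃] after /ɳ/; /ɔ/ → [ɔ̃] after /ɴ/; /o/ → [õ] after /ŋ/ — a vowel is nasalised by an immediately preceding nasal consonant.
No change occurs in [βedeɸu] because the vowel at the boundary is adjacent to an oral consonant, not a nasal (/e/ next to /d/).
The vowel /u/ is adjacent to the preceding nasal /m/, so it acquires [+nasal] and surfaces as [ũ].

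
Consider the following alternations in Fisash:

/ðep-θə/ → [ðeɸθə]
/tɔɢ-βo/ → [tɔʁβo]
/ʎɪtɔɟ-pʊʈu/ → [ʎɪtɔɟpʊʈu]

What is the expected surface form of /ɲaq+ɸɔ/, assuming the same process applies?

The data show regressive manner assimilation: /p/ → [ɸ] before /θ/; /ɢ/ → [ʁ] before /β/. In each pair only manner changes, matching the following consonant, while place and voice stay constant.
No alternation appears in [ʎɪtɔɟpʊʈu]: there the adjacent consonants already agree in manner (/ɟ/ and /p/ are both stops), so this form is consistent with the same rule.
/q/ is a voiceless uvular stop. The following trigger /ɸ/ is a fricative, so /q/ must become a fricative as well.
The voiceless uvular fricative is [χ], so /q/ → [χ].

[ɲaχɸɔ]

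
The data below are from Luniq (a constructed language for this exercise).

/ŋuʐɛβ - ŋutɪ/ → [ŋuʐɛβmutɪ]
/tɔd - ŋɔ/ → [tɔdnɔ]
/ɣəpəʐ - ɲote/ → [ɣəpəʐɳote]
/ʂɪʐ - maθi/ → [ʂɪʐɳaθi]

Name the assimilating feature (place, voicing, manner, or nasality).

The segment that alternates is /ŋ/, which surfaces as [m] when adjacent to /β/.
The change velar → bilabial matches the place of the preceding /β/, identifying this as place assimilation.
The same holds elsewhere in the data: /ŋ/ → [n] after /d/ (velar → alveolar, matching alveolar); /ɲ/ → [ɳ] after /ʐ/ (palatal → retroflex, matching retroflex); /m/ → [ɳ] after /ʐ/ (bilabial → retroflex, matching retroflex) — only place changes, and always toward the preceding segment.

place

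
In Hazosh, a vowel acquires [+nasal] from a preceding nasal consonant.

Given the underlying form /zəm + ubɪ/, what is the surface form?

[zəmũbɪ]

/u/ sits next to the nasal /m/ and is therefore nasalised to [ũ].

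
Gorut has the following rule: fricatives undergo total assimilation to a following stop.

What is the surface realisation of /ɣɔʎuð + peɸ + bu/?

[ɣɔʎuppebbu]

/ð/ is the segment targeted by the rule; it sits immediately before /p/, so it assimilates completely and surfaces as [p].
At the second juncture, /ɸ/ likewise becomes [b] adjacent to /b/.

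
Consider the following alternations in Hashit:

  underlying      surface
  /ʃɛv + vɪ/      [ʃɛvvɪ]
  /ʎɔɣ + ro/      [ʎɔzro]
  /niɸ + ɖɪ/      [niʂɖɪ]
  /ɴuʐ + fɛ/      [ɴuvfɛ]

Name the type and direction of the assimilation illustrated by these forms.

regressive place assimilation

Underlying /ɣ/ is realised as [z] next to /r/; /r/ itself does not change.
The change velar → alveolar matches the place of the following /r/, identifying this as place assimilation.
Manner and voice are unchanged, so the assimilation is partial, not total.
The same holds elsewhere in the data: /ɸ/ → [ʂ] before /ɖ/ (bilabial → retroflex, matching retroflex); /ʐ/ → [v] before /f/ (retroflex → labiodental, matching labiodental) — only place changes, and always toward the following segment.
No alternation appears in [ʃɛvvɪ]: there the adjacent consonants already agree in place (/v/ and /v/ are both labiodental), so this form is consistent with the same rule.
The trigger is the following segment, so the direction is regressive (anticipatory).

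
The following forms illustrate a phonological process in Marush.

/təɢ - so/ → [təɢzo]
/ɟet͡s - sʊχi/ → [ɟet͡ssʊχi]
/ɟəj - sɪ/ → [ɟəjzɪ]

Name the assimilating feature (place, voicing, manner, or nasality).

voicing

Underlying /s/ is realised as [z] next to /ɢ/; /ɢ/ itself does not change.
The change voiceless → voiced matches the voicing of the preceding /ɢ/, identifying this as voicing assimilation.
The same holds elsewhere in the data: /s/ → [z] after /j/ (voiceless → voiced, matching voiced) — only voicing changes, and always toward the preceding segment.
Nothing changes in [ɟet͡ssʊχi]: there the adjacent consonants already agree in voicing (/s/ and /t͡s/ are both voiceless), so this form is consistent with the same rule.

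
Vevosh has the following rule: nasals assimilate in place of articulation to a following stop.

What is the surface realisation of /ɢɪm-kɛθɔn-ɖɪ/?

[ɢɪŋkɛθɔɳɖɪ]

The rule targets /m/ (voiced bilabial nasal), which sits before the trigger /k/ (velar).
A voiced velar nasal is [ŋ], so the surface segment is [ŋ].
The same rule applies at the second boundary: /n/ → [ɳ] next to /ɖ/.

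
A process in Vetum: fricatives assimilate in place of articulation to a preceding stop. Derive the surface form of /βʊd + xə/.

[βʊdsə]

The rule targets /x/ (voiceless velar fricative), which sits after the trigger /d/ (alveolar).
The voiceless alveolar fricative is [s], so /x/ → [s].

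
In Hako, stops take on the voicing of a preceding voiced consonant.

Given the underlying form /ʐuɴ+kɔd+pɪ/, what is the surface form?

[ʐuɴgɔdbɪ]

The rule targets /k/ (voiceless velar stop), which sits after the trigger /ɴ/ (voiced).
The voiced velar stop is [g], so /k/ → [g].
The same rule applies at the second boundary: /p/ → [b] next to /d/.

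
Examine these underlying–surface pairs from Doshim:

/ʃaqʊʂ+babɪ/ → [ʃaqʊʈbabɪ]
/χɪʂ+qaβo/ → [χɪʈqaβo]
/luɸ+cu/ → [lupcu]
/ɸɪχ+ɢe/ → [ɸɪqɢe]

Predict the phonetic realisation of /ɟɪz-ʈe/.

The data show regressive manner assimilation: /ʂ/ → [ʈ] before /b/; /ʂ/ → [ʈ] before /q/; /ɸ/ → [p] before /c/; /χ/ → [q] before /ɢ/. In each pair only manner changes, matching the following consonant, while place and voice stay constant.
The rule targets /z/ (voiced alveolar fricative), which sits before the trigger /ʈ/ (stop).
The voiced alveolar stop is [d], so /z/ → [d].

[ɟɪdʈe]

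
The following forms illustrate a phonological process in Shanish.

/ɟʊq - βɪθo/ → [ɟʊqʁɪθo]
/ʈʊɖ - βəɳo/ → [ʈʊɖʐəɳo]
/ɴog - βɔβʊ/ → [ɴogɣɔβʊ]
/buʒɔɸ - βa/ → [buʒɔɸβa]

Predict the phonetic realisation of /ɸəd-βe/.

[ɸədze]

The data show progressive place assimilation: /β/ → [ʁ] after /q/; /β/ → [ʐ] after /ɖ/; /β/ → [ɣ] after /g/. In each pair only place changes, matching the preceding consonant, while manner and voice stay constant.
No alternation appears in [buʒɔɸβa]: there the adjacent consonants already agree in place (/β/ and /ɸ/ are both bilabial), so this form is consistent with the same rule.
/β/ is a voiced bilabial fricative. The preceding trigger /d/ is alveolar, so /β/ must become alveolar as well.
A voiced alveolar fricative is [z], so the surface segment is [z].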